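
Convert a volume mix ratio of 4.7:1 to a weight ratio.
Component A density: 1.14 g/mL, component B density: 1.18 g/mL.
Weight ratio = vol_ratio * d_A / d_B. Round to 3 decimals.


= 4.7 * 1.14 / 1.18 = 4.541

4.541


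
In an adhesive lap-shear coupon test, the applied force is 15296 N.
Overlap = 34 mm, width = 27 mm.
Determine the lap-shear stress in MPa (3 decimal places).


stress = F / (overlap * width)
= 15296 / (34 * 27)
= 16.662 MPa

16.662


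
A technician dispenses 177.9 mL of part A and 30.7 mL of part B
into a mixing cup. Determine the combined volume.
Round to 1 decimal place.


Combined volume = 177.9 + 30.7
= 208.6 mL

208.6


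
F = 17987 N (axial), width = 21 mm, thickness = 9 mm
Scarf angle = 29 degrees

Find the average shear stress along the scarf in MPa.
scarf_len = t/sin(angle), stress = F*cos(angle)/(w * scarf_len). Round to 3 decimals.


scarf_len = 9/sin(29 deg) = 18.5640
cos(29 deg) = 0.874620
stress = 17987*0.874620/(21*18.5640) = 40.354 MPa

40.354


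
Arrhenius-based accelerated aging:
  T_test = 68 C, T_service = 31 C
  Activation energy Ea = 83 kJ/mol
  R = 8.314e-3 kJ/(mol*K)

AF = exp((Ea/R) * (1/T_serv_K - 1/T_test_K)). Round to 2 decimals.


T_test_K = 341.15, T_serv_K = 304.15
AF = exp((83/8.314e-3) * (1/304.15 - 1/341.15))
= 35.16

35.16


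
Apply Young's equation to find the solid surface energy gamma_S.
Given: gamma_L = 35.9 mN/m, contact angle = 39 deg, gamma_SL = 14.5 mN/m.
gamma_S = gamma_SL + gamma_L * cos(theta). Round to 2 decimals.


theta_rad = 39 * pi/180 = 0.680678
gamma_S = 14.5 + 35.9 * cos(0.680678)
= 42.40 mN/m

42.40


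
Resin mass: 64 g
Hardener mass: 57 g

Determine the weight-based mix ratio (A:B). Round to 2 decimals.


Ratio = 64 / 57 = 1.12

1.12


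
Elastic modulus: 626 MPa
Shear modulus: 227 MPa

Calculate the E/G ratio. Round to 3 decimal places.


E / G = 626 / 227 = 2.758

2.758


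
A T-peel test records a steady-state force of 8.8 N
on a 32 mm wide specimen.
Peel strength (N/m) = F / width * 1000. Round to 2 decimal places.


Peel strength = 8.8 / 32 * 1000
= 275.00 N/m

275.00


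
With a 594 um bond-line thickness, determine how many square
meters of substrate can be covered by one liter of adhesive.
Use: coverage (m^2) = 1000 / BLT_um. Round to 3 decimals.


Coverage = 1000 / 594 = 1.684 m^2

1.684


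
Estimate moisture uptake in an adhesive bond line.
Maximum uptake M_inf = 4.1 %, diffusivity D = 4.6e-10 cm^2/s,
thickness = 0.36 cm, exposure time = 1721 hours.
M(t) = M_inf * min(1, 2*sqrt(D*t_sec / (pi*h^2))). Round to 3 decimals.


Convert time: 1721 h = 6195600 s
ratio = min(1, 2*sqrt(4.6e-10*6195600/(pi*0.36^2)))
= 0.167330
M(t) = 4.1 * 0.167330 = 0.686%

0.686


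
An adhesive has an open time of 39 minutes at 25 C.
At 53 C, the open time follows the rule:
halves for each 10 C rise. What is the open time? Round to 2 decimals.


Factor = 2^((53-25)/10) = 6.9644
Open time = 39 / 6.9644 = 5.60 min

5.60


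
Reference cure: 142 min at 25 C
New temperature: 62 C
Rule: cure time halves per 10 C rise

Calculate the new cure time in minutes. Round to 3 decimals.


factor = 2^((62-25)/10) = 12.9960
t_new = 142 / 12.9960 = 10.926 min

10.926


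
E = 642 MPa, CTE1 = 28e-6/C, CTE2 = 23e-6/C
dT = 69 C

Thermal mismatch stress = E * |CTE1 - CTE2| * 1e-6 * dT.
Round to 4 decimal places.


= 642 * 5e-6 * 69
= 0.2215 MPa

0.2215


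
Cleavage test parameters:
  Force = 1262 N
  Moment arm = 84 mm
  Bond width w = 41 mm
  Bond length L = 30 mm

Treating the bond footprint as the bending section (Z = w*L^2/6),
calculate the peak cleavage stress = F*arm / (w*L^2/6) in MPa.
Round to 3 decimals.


M = 1262 * 84 = 106008 N*mm
Z = 41 * 30^2 / 6 = 36900 / 6 mm^3
sigma = M / Z = 6 * 106008 / 36900 = 636048 / 36900
= 17.237 MPa

17.237


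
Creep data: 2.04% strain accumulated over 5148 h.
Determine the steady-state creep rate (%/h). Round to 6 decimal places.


Rate = 2.04 / 5148 = 0.000396 %/h

0.000396


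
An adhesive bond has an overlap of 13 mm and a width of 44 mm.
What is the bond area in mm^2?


Bond area = overlap * width
= 13 * 44
= 572 mm^2

572


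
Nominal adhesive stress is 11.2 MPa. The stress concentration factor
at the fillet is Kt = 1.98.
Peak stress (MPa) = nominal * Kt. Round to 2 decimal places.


Peak = 11.2 * 1.98 = 22.18 MPa

22.18


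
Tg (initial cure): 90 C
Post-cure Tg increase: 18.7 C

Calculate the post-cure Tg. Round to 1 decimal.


Post-cure Tg = 90 + 18.7 = 108.7 C

108.7


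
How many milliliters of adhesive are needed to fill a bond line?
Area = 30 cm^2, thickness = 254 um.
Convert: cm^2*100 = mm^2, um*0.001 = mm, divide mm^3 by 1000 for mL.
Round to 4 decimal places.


= (30 * 100) * (254 * 0.001) / 1000
= 0.7620 mL

0.7620


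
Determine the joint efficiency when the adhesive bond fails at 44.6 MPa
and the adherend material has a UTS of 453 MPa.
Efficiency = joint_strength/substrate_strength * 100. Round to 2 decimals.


Joint efficiency = 44.6 / 453 * 100
= 9.85%

9.85


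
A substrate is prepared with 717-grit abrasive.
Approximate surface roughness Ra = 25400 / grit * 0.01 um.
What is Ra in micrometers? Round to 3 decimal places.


Ra = 25400 / 717 * 0.01 = 0.354 um

0.354


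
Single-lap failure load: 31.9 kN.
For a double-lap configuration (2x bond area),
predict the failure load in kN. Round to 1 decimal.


Failure load = 31.9 * 2 = 63.8 kN

63.8


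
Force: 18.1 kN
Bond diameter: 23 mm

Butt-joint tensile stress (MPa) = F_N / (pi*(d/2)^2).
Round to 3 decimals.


F_N = 18.1 * 1000 = 18100.0 N
A = pi*(11.5)^2 = 415.4756 mm^2
stress = 18100.0 / 415.4756 = 43.565 MPa

43.565


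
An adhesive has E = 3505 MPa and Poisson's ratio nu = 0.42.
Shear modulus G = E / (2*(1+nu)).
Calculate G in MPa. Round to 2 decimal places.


G = 3505 / (2*(1+0.42))
= 3505 / 2.84
= 1234.15 MPa

1234.15


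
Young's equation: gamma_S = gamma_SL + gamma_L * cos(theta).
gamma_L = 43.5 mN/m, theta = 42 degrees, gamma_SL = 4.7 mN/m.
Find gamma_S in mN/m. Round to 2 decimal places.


cos(42 deg) = 0.743145
gamma_S = 4.7 + 43.5 * 0.743145
= 37.03 mN/m

37.03


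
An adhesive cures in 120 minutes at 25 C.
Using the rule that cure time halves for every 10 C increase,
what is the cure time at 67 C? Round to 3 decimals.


Factor = 2^((67 - 25) / 10) = 18.3792
Cure time = 120 / 18.3792
= 6.529 minutes

6.529


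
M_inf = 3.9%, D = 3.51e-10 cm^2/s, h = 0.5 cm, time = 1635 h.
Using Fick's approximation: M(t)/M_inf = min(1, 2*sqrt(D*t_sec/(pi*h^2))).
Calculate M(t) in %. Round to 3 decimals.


t = 5886000 s
ratio = min(1, 2*sqrt(3.51e-10*5886000/(pi*0.2500)))
= 0.102577
M(t) = 3.9 * 0.102577 = 0.400%

0.400


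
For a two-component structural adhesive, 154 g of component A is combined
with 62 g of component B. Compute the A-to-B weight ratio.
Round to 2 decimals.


Weight ratio A:B = 154 / 62
= 2.48

2.48


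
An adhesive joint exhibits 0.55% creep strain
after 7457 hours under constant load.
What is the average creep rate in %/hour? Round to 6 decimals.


Creep rate = strain / time
= 0.55 / 7457
= 0.000074 %/h

0.000074


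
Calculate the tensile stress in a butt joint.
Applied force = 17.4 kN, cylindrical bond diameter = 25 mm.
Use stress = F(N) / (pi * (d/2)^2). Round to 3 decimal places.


A = pi * 12.5^2 = 490.8739 mm^2
sigma = 17400.0 / 490.8739 = 35.447 MPa

35.447


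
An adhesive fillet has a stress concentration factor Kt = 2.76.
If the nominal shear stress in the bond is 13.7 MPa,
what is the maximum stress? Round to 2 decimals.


Max stress = 13.7 * 2.76 = 37.81 MPa

37.81


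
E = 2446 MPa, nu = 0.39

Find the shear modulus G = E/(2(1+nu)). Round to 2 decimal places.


G = 2446 / (2 * 1.39)
= 879.86 MPa

879.86


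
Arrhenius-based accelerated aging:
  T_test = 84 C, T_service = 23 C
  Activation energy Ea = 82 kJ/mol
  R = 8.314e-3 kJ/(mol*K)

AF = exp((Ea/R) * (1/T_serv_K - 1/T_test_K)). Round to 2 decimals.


T_test_K = 357.15, T_serv_K = 296.15
AF = exp((82/8.314e-3) * (1/296.15 - 1/357.15))
= 295.35

295.35


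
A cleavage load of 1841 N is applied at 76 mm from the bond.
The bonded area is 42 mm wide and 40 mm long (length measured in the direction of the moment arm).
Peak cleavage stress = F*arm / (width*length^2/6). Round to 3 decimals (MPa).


Moment = 1841 * 76 = 139916 N*mm
Section modulus = 42 * 1600 / 6 = 67200 / 6 mm^3
Stress = 139916 / (67200 / 6) = 839496 / 67200
= 12.493 MPa

12.493


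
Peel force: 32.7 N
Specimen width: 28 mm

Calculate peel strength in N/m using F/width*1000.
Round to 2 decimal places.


Peel strength = 32.7 / 28 * 1000 = 1167.86 N/m

1167.86


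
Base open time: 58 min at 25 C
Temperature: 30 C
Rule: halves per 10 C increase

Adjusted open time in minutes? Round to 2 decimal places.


Acceleration = 2^((30-25)/10) = 1.4142
Open time = 58 / 1.4142 = 41.01 min

41.01


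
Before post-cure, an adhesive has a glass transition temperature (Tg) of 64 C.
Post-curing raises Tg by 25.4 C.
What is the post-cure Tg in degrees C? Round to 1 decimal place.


Tg_post = Tg_base + delta_Tg
= 64 + 25.4
= 89.4 C

89.4


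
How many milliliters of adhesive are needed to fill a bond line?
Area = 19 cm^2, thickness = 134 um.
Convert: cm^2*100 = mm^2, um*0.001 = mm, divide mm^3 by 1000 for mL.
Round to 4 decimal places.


= (19 * 100) * (134 * 0.001) / 1000
= 0.2546 mL

0.2546


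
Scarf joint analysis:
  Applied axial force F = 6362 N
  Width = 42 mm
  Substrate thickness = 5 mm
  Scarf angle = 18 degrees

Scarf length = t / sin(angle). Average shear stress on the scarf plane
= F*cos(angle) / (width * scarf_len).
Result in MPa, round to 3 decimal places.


Scarf length = 5 / sin(18 deg) = 16.1803 mm
cos(18 deg) = 0.951057
Shear = 6362 * 0.951057 / (42 * 16.1803)
= 8.904 MPa

8.904


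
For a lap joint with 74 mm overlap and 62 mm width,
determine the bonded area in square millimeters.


Area = 74 * 62 = 4588 mm^2

4588


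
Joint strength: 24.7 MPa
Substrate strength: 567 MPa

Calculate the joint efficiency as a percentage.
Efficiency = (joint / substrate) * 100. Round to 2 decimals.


Efficiency = (24.7 / 567) * 100 = 4.36%

4.36


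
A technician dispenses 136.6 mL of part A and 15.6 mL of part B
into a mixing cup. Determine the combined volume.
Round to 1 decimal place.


Combined volume = 136.6 + 15.6
= 152.2 mL

152.2


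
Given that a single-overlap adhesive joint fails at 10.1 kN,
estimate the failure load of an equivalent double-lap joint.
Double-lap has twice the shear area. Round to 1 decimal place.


Double-lap factor = 2
Expected load = 10.1 * 2 = 20.2 kN

20.2


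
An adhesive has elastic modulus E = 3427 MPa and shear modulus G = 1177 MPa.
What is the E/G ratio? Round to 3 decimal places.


E/G = 3427 / 1177 = 2.912

2.912


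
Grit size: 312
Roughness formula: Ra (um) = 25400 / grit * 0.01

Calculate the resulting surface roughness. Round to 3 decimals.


Ra = 25400 / 312 * 0.01
= 0.814 um

0.814


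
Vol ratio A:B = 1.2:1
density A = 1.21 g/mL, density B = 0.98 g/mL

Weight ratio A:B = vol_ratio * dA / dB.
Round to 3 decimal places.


Weight ratio = 1.2 * 1.21 / 0.98
= 1.482

1.482


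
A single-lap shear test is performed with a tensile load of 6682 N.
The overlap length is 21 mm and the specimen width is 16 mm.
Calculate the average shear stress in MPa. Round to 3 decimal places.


Shear stress = F / (overlap * width)
= 6682 / (21 * 16)
= 6682 / 336
= 19.887 MPa

19.887


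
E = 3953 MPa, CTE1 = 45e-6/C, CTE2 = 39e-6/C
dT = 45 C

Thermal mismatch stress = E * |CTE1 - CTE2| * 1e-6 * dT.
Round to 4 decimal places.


= 3953 * 6e-6 * 45
= 1.0673 MPa

1.0673


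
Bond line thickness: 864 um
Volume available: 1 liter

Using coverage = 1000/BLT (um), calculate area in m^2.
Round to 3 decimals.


1 L = 1e6 mm^3, thickness = 864 um = 0.864 mm
Area = 1e6 / 0.864 mm^2 = (1e6 / 0.864) / 1e6 m^2 = 1000 / 864 m^2
= 1.157 m^2

1.157


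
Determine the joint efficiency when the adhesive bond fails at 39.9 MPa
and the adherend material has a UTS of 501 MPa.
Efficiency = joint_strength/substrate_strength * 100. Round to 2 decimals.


Joint efficiency = 39.9 / 501 * 100
= 7.96%

7.96


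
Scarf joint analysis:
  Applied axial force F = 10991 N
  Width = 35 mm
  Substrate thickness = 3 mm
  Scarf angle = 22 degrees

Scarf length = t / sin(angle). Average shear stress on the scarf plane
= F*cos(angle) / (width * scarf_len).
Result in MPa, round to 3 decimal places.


Scarf length = 3 / sin(22 deg) = 8.0084 mm
cos(22 deg) = 0.927184
Shear = 10991 * 0.927184 / (35 * 8.0084)
= 36.357 MPa

36.357


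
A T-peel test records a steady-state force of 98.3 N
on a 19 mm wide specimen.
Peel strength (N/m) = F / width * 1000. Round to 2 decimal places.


Peel strength = 98.3 / 19 * 1000
= 5173.68 N/m

5173.68


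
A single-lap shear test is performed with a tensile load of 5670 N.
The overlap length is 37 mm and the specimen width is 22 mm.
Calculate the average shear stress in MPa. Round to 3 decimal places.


Shear stress = F / (overlap * width)
= 5670 / (37 * 22)
= 5670 / 814
= 6.966 MPa

6.966


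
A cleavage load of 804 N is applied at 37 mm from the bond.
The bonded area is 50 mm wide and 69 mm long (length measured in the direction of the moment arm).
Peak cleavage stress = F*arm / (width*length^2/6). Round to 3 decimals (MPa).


Moment = 804 * 37 = 29748 N*mm
Section modulus = 50 * 4761 / 6 = 238050 / 6 mm^3
Stress = 29748 / (238050 / 6) = 178488 / 238050
= 0.750 MPa

0.750


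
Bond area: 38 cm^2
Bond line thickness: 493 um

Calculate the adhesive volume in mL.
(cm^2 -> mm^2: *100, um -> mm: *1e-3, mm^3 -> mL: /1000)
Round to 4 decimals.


V = 38*100 * 493*1e-3 / 1000
= 1.8734 mL

1.8734


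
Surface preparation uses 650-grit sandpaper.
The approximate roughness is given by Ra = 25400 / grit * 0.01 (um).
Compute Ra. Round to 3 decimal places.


Ra = 25400 / 650 * 0.01
= 254 / 650
= 0.391 um

0.391


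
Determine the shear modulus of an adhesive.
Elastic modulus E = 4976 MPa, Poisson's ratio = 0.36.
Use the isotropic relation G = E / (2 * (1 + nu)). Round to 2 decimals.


G = 4976 / (2*(1+0.36)) = 4976 / 2.72
= 1829.41 MPa

1829.41


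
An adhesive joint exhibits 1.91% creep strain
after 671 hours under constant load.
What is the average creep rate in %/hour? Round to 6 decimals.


Creep rate = strain / time
= 1.91 / 671
= 0.002846 %/h

0.002846


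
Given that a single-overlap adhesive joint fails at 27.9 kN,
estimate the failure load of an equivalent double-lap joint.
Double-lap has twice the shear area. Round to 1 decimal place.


Double-lap factor = 2
Expected load = 27.9 * 2 = 55.8 kN

55.8


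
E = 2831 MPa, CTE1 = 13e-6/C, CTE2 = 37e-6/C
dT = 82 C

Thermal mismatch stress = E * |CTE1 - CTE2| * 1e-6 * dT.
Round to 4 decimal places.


= 2831 * 24e-6 * 82
= 5.5714 MPa

5.5714


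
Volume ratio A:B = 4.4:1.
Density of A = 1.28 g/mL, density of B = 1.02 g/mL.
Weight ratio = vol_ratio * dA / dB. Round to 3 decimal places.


Wt ratio = 4.4 * 1.28 / 1.02
= 5.522

5.522


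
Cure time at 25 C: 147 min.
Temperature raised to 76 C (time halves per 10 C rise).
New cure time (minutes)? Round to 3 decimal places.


Acceleration factor = 2^(51/10) = 34.2968
New time = 147 / 34.2968 = 4.286 min

4.286


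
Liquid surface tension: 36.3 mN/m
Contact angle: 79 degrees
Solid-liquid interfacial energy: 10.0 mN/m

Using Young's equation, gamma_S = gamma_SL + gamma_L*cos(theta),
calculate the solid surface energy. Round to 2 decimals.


gamma_S = 10.0 + 36.3 * cos(79)
= 16.93 mN/m

16.93


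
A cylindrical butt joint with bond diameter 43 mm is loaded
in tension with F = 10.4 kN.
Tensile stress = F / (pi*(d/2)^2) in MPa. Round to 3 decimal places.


Area = pi * (43/2)^2 = 1452.2012 mm^2
Stress = 10.4*1000 / 1452.2012
= 7.162 MPa

7.162


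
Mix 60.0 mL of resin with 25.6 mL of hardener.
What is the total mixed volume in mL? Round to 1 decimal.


Total = 60.0 + 25.6 = 85.6 mL

85.6


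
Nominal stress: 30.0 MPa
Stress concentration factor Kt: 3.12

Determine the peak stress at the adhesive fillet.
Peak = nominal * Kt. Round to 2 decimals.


Peak stress = 30.0 * 3.12
= 93.60 MPa

93.60


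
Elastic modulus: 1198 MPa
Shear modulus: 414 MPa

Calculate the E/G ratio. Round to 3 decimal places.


E / G = 1198 / 414 = 2.894

2.894


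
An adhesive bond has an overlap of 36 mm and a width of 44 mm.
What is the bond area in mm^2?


Bond area = overlap * width
= 36 * 44
= 1584 mm^2

1584


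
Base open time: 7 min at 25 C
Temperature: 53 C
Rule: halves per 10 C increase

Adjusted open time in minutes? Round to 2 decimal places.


Acceleration = 2^((53-25)/10) = 6.9644
Open time = 7 / 6.9644 = 1.01 min

1.01


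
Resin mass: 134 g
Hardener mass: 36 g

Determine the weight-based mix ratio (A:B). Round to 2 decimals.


Ratio = 134 / 36 = 3.72

3.72


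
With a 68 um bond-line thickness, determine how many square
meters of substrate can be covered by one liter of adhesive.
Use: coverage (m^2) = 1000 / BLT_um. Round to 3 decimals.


Coverage = 1000 / 68 = 14.706 m^2

14.706


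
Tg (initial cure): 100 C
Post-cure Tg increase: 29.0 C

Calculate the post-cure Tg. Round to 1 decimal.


Post-cure Tg = 100 + 29.0 = 129.0 C

129.0


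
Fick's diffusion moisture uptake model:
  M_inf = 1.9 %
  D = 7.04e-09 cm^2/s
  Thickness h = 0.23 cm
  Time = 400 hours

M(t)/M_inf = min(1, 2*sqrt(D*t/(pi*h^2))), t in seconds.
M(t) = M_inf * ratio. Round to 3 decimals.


t_sec = 400 * 3600 = 1440000
ratio = 2*sqrt(7.04e-09*1440000/(pi*0.23^2))
= min(1, 0.493963)
= 0.493963
M(t) = 1.9 * 0.493963 = 0.939 %

0.939


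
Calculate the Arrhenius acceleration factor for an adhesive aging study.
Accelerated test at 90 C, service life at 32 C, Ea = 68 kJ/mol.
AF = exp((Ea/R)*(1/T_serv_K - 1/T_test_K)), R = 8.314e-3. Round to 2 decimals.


T_test = 363.15 K, T_serv = 305.15 K
Ea/R = 68 / 0.008314 = 8178.98
AF = exp(8178.98 * (1/305.15 - 1/363.15))
= 72.30

72.30


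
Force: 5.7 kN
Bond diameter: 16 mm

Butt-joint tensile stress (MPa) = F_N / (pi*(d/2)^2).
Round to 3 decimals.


F_N = 5.7 * 1000 = 5700.0 N
A = pi*(8.0)^2 = 201.0619 mm^2
stress = 5700.0 / 201.0619 = 28.349 MPa

28.349


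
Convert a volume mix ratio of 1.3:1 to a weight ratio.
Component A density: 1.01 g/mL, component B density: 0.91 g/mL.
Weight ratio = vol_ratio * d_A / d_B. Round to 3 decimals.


= 1.3 * 1.01 / 0.91 = 1.443

1.443


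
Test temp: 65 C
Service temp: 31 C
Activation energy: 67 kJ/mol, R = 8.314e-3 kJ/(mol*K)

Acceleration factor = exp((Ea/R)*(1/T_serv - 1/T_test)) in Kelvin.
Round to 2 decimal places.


AF = exp((67/0.008314)*(1/304.15 - 1/338.15))
= 14.35

14.35


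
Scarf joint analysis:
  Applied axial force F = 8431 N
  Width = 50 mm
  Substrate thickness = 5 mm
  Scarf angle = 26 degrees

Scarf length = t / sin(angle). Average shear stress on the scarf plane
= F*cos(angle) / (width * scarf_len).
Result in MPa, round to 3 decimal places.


Scarf length = 5 / sin(26 deg) = 11.4059 mm
cos(26 deg) = 0.898794
Shear = 8431 * 0.898794 / (50 * 11.4059)
= 13.287 MPa

13.287


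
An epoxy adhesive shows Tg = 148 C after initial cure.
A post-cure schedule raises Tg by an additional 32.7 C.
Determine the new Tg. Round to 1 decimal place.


New Tg = 148 + 32.7
= 180.7 C

180.7


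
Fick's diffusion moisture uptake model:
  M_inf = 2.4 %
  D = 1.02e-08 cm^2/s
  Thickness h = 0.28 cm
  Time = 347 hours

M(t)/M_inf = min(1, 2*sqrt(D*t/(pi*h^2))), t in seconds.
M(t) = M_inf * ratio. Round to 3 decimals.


t_sec = 347 * 3600 = 1249200
ratio = 2*sqrt(1.02e-08*1249200/(pi*0.28^2))
= min(1, 0.454897)
= 0.454897
M(t) = 2.4 * 0.454897 = 1.092 %

1.092


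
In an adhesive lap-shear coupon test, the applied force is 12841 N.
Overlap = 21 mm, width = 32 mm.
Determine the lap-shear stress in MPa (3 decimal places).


stress = F / (overlap * width)
= 12841 / (21 * 32)
= 19.109 MPa

19.109


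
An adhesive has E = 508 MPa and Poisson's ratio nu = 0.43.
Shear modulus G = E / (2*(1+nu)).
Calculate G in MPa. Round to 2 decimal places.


G = 508 / (2*(1+0.43))
= 508 / 2.86
= 177.62 MPa

177.62


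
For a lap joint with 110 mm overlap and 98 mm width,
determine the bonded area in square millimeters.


Area = 110 * 98 = 10780 mm^2

10780


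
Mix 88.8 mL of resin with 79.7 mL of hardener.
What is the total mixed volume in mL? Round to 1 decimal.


Total = 88.8 + 79.7 = 168.5 mL

168.5


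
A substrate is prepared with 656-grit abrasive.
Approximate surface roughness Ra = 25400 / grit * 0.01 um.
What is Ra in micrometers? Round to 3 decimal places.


Ra = 25400 / 656 * 0.01 = 0.387 um

0.387


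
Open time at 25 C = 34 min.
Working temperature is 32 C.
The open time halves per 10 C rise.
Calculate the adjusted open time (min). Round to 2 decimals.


factor = 2^((32 - 25) / 10) = 1.6245
ot = 34 / 1.6245 = 20.93 min

20.93


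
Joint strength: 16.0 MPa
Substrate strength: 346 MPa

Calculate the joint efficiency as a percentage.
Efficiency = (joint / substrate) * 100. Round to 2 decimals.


Efficiency = (16.0 / 346) * 100 = 4.62%

4.62


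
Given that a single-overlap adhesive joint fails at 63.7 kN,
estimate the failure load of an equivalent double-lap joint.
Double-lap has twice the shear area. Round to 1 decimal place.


Double-lap factor = 2
Expected load = 63.7 * 2 = 127.4 kN

127.4


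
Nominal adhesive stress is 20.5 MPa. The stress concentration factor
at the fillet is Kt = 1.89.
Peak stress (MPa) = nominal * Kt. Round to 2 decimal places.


Peak = 20.5 * 1.89 = 38.75 MPa

38.75


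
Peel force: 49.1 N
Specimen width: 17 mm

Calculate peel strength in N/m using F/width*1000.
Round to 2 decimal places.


Peel strength = 49.1 / 17 * 1000 = 2888.24 N/m

2888.24


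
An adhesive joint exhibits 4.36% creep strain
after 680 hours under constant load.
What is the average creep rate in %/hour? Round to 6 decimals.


Creep rate = strain / time
= 4.36 / 680
= 0.006412 %/h

0.006412


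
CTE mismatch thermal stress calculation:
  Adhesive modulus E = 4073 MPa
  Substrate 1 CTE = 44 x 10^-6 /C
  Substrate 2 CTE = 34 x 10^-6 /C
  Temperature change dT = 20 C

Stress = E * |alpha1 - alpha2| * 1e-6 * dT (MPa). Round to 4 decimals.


delta_alpha = |44 - 34| = 10 x 10^-6/C
Stress = 4073 * 10e-6 * 20
= 0.8146 MPa

0.8146


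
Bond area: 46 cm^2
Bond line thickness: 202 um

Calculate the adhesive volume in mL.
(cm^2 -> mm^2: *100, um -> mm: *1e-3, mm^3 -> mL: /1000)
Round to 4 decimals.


V = 46*100 * 202*1e-3 / 1000
= 0.9292 mL

0.9292


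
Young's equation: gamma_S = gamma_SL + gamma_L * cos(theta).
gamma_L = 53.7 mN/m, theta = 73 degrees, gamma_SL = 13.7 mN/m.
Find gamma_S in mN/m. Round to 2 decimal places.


cos(73 deg) = 0.292372
gamma_S = 13.7 + 53.7 * 0.292372
= 29.40 mN/m

29.40


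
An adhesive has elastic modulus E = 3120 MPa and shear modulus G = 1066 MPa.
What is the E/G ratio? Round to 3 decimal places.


E/G = 3120 / 1066 = 2.927

2.927


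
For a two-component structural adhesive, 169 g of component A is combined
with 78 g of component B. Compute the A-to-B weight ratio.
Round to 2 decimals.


Weight ratio A:B = 169 / 78
= 2.17

2.17


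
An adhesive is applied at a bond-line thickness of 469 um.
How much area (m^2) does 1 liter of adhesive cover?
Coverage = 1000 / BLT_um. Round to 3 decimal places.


Coverage = 1000 / 469 = 2.132 m^2

2.132


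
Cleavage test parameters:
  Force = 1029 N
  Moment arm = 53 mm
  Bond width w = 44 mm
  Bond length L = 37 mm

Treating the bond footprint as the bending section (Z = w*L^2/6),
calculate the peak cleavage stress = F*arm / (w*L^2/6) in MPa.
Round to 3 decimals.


M = 1029 * 53 = 54537 N*mm
Z = 44 * 37^2 / 6 = 60236 / 6 mm^3
sigma = M / Z = 6 * 54537 / 60236 = 327222 / 60236
= 5.432 MPa

5.432


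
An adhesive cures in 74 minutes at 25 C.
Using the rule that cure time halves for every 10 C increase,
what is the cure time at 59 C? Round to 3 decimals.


Factor = 2^((59 - 25) / 10) = 10.5561
Cure time = 74 / 10.5561
= 7.010 minutes

7.010


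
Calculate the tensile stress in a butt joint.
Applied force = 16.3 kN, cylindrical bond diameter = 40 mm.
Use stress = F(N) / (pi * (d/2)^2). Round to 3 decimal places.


A = pi * 20.0^2 = 1256.6371 mm^2
sigma = 16300.0 / 1256.6371 = 12.971 MPa

12.971


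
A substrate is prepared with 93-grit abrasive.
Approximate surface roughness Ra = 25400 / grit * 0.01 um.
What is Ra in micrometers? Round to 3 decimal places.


Ra = 25400 / 93 * 0.01 = 2.731 um

2.731


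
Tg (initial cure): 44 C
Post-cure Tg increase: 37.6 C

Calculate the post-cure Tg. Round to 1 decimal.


Post-cure Tg = 44 + 37.6 = 81.6 C

81.6


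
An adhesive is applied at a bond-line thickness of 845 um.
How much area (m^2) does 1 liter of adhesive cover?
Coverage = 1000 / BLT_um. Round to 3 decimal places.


Coverage = 1000 / 845 = 1.183 m^2

1.183


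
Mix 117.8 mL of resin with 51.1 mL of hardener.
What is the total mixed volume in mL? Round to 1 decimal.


Total = 117.8 + 51.1 = 168.9 mL

168.9


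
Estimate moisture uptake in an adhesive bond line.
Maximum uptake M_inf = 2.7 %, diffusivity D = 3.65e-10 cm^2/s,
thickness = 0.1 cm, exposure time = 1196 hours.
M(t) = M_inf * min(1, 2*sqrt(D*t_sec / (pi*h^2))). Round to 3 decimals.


Convert time: 1196 h = 4305600 s
ratio = min(1, 2*sqrt(3.65e-10*4305600/(pi*0.1^2)))
= 0.447320
M(t) = 2.7 * 0.447320 = 1.208%

1.208


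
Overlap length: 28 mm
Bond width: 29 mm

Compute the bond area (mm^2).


Bond area = 28 * 29 = 812 mm^2

812


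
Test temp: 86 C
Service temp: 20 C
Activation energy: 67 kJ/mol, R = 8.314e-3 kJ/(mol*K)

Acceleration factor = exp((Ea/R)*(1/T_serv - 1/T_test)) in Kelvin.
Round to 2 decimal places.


AF = exp((67/0.008314)*(1/293.15 - 1/359.15))
= 156.30

156.30


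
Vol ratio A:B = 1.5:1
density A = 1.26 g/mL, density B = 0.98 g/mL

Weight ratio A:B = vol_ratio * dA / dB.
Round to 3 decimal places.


Weight ratio = 1.5 * 1.26 / 0.98
= 1.929

1.929


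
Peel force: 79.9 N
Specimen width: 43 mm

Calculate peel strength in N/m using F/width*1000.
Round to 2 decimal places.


Peel strength = 79.9 / 43 * 1000 = 1858.14 N/m

1858.14


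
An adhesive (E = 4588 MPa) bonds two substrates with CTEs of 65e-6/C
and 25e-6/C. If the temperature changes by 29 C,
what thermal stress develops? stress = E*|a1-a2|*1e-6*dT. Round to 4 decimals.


Stress = 4588 * |65 - 25| * 1e-6 * 29
= 5.3221 MPa

5.3221


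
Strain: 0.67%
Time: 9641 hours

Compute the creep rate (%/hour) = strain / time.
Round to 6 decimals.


Creep rate = 0.67 / 9641
= 0.000069 %/h

0.000069


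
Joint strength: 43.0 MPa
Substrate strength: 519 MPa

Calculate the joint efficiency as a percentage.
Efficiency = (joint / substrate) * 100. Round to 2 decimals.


Efficiency = (43.0 / 519) * 100 = 8.29%

8.29


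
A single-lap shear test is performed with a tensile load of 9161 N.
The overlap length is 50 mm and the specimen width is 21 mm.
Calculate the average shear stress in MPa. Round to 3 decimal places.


Shear stress = F / (overlap * width)
= 9161 / (50 * 21)
= 9161 / 1050
= 8.725 MPa

8.725


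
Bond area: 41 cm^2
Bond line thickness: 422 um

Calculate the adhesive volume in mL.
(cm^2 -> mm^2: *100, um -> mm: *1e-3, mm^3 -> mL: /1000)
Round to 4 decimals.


V = 41*100 * 422*1e-3 / 1000
= 1.7302 mL

1.7302


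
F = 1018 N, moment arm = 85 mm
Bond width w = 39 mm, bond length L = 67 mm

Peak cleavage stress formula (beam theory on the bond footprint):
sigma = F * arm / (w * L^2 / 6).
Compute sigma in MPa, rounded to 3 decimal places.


sigma = (1018 * 85) / (39 * 4489 / 6)
= 86530 * 6 / 175071
= 519180 / 175071
= 2.966 MPa

2.966


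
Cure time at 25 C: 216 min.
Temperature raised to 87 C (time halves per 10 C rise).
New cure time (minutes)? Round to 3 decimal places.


Acceleration factor = 2^(62/10) = 73.5167
New time = 216 / 73.5167 = 2.938 min

2.938


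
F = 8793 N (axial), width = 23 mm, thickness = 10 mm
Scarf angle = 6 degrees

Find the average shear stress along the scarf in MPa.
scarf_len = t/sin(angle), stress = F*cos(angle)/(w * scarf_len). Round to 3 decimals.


scarf_len = 10/sin(6 deg) = 95.6677
cos(6 deg) = 0.994522
stress = 8793*0.994522/(23*95.6677) = 3.974 MPa

3.974


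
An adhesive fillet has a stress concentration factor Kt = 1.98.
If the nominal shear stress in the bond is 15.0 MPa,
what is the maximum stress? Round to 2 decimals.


Max stress = 15.0 * 1.98 = 29.70 MPa

29.70


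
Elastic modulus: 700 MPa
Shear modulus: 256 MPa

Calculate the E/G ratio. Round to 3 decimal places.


E / G = 700 / 256 = 2.734

2.734


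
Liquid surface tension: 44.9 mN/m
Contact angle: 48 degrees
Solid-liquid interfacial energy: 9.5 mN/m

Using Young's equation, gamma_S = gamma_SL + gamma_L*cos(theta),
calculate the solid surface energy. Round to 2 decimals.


gamma_S = 9.5 + 44.9 * cos(48)
= 39.54 mN/m

39.54


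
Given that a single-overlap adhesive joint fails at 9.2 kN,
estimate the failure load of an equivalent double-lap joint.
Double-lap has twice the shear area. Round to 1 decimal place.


Double-lap factor = 2
Expected load = 9.2 * 2 = 18.4 kN

18.4


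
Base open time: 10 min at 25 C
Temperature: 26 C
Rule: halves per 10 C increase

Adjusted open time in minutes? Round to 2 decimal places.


Acceleration = 2^((26-25)/10) = 1.0718
Open time = 10 / 1.0718 = 9.33 min

9.33


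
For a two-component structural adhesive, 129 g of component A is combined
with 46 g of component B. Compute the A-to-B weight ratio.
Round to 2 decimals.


Weight ratio A:B = 129 / 46
= 2.80

2.80


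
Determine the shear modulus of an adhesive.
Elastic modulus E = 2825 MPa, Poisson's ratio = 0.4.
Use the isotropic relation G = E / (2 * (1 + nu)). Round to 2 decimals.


G = 2825 / (2*(1+0.4)) = 2825 / 2.80
= 1008.93 MPa

1008.93


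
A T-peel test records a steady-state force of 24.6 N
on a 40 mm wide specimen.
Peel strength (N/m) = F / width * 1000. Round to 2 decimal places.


Peel strength = 24.6 / 40 * 1000
= 615.00 N/m

615.00


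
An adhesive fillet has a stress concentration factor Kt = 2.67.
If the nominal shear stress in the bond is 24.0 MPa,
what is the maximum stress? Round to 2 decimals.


Max stress = 24.0 * 2.67 = 64.08 MPa

64.08


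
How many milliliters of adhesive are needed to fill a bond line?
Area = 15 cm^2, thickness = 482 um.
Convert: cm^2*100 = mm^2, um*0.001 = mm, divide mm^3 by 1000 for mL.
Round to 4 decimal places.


= (15 * 100) * (482 * 0.001) / 1000
= 0.7230 mL

0.7230


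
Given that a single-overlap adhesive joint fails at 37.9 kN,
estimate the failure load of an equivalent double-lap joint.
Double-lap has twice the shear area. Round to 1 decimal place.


Double-lap factor = 2
Expected load = 37.9 * 2 = 75.8 kN

75.8


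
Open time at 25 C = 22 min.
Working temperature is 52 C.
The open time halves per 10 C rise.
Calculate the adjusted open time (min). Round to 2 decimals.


factor = 2^((52 - 25) / 10) = 6.4980
ot = 22 / 6.4980 = 3.39 min

3.39


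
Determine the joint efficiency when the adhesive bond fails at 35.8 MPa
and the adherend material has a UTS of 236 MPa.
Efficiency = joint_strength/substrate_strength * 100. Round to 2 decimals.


Joint efficiency = 35.8 / 236 * 100
= 15.17%

15.17


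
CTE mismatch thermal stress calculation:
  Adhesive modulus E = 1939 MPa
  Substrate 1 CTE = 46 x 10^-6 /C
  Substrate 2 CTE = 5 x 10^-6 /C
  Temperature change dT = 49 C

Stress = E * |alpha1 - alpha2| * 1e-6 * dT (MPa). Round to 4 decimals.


delta_alpha = |46 - 5| = 41 x 10^-6/C
Stress = 1939 * 41e-6 * 49
= 3.8955 MPa

3.8955


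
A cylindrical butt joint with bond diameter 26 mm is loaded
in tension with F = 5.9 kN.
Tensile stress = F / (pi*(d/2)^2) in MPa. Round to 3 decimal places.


Area = pi * (26/2)^2 = 530.9292 mm^2
Stress = 5.9*1000 / 530.9292
= 11.113 MPa

11.113


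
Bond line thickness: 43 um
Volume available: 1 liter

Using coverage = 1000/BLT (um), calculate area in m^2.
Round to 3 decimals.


1 L = 1e6 mm^3, thickness = 43 um = 0.043 mm
Area = 1e6 / 0.043 mm^2 = (1e6 / 0.043) / 1e6 m^2 = 1000 / 43 m^2
= 23.256 m^2

23.256


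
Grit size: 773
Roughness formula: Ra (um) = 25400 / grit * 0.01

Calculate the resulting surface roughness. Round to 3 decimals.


Ra = 25400 / 773 * 0.01
= 0.329 um

0.329


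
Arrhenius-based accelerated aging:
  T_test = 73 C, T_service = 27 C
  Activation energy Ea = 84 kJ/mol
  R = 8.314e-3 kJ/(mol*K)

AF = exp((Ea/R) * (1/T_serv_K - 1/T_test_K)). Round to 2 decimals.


T_test_K = 346.15, T_serv_K = 300.15
AF = exp((84/8.314e-3) * (1/300.15 - 1/346.15))
= 87.64

87.64


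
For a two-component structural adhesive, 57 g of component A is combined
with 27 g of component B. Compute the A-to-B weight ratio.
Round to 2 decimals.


Weight ratio A:B = 57 / 27
= 2.11

2.11


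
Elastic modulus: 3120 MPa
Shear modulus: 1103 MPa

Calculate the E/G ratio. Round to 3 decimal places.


E / G = 3120 / 1103 = 2.829

2.829


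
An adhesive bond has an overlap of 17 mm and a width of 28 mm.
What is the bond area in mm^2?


Bond area = overlap * width
= 17 * 28
= 476 mm^2

476


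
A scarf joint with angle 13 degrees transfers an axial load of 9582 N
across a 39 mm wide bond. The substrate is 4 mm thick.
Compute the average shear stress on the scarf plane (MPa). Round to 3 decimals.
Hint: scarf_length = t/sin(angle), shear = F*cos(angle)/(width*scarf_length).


scarf_length = 4 / sin(13 deg) = 17.7816 mm
cos(13 deg) = 0.974370
shear stress = 9582 * 0.974370 / (39 * 17.7816)
= 13.463 MPa

13.463


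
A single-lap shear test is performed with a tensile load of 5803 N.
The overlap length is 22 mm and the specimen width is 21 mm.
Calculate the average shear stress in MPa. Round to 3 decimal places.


Shear stress = F / (overlap * width)
= 5803 / (22 * 21)
= 5803 / 462
= 12.561 MPa

12.561


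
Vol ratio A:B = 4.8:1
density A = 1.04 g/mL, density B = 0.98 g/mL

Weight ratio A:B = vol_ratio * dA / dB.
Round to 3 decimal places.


Weight ratio = 4.8 * 1.04 / 0.98
= 5.094

5.094


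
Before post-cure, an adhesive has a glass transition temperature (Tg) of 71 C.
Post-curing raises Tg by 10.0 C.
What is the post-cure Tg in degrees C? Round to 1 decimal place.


Tg_post = Tg_base + delta_Tg
= 71 + 10.0
= 81.0 C

81.0


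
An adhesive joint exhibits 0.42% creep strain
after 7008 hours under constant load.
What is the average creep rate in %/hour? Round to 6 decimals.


Creep rate = strain / time
= 0.42 / 7008
= 0.000060 %/h

0.000060


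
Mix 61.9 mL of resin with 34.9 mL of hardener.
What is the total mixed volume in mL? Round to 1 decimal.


Total = 61.9 + 34.9 = 96.8 mL

96.8


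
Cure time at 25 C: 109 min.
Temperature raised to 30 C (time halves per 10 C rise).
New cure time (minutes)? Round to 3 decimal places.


Acceleration factor = 2^(5/10) = 1.4142
New time = 109 / 1.4142 = 77.075 min

77.075


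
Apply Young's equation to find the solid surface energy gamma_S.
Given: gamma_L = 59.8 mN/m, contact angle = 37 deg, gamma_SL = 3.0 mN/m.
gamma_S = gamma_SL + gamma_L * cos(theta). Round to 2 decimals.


theta_rad = 37 * pi/180 = 0.645772
gamma_S = 3.0 + 59.8 * cos(0.645772)
= 50.76 mN/m

50.76


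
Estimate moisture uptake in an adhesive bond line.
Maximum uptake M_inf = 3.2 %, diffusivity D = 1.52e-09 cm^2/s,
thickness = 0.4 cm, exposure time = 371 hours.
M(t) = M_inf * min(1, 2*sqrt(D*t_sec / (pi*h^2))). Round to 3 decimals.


Convert time: 371 h = 1335600 s
ratio = min(1, 2*sqrt(1.52e-09*1335600/(pi*0.4^2)))
= 0.127103
M(t) = 3.2 * 0.127103 = 0.407%

0.407


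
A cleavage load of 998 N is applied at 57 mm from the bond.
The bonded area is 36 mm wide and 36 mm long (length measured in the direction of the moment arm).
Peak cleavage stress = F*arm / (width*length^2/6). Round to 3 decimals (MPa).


Moment = 998 * 57 = 56886 N*mm
Section modulus = 36 * 1296 / 6 = 46656 / 6 mm^3
Stress = 56886 / (46656 / 6) = 341316 / 46656
= 7.316 MPa

7.316


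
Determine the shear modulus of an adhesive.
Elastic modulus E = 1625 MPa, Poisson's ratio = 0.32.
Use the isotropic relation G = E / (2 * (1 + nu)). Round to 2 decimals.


G = 1625 / (2*(1+0.32)) = 1625 / 2.64
= 615.53 MPa

615.53


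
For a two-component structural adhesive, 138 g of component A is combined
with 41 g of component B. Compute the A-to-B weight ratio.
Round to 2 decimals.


Weight ratio A:B = 138 / 41
= 3.37

3.37


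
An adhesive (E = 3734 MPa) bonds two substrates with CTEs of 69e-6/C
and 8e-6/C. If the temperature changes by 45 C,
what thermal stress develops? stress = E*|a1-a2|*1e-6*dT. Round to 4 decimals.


Stress = 3734 * |69 - 8| * 1e-6 * 45
= 10.2498 MPa

10.2498


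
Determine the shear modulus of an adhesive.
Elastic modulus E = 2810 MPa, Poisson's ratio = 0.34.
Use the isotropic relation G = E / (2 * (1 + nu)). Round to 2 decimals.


G = 2810 / (2*(1+0.34)) = 2810 / 2.68
= 1048.51 MPa

1048.51


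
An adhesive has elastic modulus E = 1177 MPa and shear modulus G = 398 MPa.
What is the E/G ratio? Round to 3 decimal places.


E/G = 1177 / 398 = 2.957

2.957


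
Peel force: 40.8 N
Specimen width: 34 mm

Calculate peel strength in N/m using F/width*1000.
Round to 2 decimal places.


Peel strength = 40.8 / 34 * 1000 = 1200.00 N/m

1200.00


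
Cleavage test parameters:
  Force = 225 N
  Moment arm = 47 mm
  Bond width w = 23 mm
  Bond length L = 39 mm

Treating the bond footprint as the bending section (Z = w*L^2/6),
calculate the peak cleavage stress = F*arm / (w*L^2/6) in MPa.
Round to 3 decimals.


M = 225 * 47 = 10575 N*mm
Z = 23 * 39^2 / 6 = 34983 / 6 mm^3
sigma = M / Z = 6 * 10575 / 34983 = 63450 / 34983
= 1.814 MPa

1.814


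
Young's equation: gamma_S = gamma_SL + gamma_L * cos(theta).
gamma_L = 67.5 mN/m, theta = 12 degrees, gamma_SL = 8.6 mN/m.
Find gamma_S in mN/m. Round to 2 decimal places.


cos(12 deg) = 0.978148
gamma_S = 8.6 + 67.5 * 0.978148
= 74.62 mN/m

74.62


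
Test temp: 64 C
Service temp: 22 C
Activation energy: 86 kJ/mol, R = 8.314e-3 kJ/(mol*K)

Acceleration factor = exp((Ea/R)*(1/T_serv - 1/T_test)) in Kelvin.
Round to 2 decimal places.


AF = exp((86/0.008314)*(1/295.15 - 1/337.15))
= 78.72

78.72


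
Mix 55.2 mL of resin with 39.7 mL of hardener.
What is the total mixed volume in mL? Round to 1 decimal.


Total = 55.2 + 39.7 = 94.9 mL

94.9


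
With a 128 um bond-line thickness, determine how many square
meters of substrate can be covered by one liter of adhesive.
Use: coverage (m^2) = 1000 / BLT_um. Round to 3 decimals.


Coverage = 1000 / 128 = 7.813 m^2

7.813


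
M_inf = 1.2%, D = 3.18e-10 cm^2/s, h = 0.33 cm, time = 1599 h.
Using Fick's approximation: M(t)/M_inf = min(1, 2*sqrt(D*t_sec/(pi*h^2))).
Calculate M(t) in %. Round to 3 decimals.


t = 5756400 s
ratio = min(1, 2*sqrt(3.18e-10*5756400/(pi*0.1089)))
= 0.146295
M(t) = 1.2 * 0.146295 = 0.176%

0.176


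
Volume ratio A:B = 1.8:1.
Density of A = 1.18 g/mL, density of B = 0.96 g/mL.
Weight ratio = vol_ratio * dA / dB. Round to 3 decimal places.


Wt ratio = 1.8 * 1.18 / 0.96
= 2.213

2.213


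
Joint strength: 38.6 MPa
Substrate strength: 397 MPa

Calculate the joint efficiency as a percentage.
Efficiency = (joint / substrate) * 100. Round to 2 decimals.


Efficiency = (38.6 / 397) * 100 = 9.72%

9.72


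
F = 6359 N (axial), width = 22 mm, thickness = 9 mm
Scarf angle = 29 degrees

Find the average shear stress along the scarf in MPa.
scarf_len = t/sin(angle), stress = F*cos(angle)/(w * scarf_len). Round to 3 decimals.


scarf_len = 9/sin(29 deg) = 18.5640
cos(29 deg) = 0.874620
stress = 6359*0.874620/(22*18.5640) = 13.618 MPa

13.618
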